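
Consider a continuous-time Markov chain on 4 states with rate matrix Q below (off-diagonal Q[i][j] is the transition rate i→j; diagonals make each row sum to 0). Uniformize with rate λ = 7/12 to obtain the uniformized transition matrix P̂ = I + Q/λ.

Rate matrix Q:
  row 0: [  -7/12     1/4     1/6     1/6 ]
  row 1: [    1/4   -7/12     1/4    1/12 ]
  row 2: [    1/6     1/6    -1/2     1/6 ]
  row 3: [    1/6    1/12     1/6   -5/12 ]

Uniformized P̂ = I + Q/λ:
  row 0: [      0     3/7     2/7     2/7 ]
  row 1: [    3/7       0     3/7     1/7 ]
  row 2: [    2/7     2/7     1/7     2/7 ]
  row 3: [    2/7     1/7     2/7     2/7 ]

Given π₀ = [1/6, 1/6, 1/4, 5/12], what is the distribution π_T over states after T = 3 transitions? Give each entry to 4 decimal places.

π = [0.2498, 0.2182, 0.2789, 0.2532]

t=0: π = [0.1667, 0.1667, 0.2500, 0.4167]
t=1: π = [0.2619, 0.2024, 0.2738, 0.2619]
t=2: π = [0.2398, 0.2279, 0.2755, 0.2568]
t=3: π = [0.2498, 0.2182, 0.2789, 0.2532]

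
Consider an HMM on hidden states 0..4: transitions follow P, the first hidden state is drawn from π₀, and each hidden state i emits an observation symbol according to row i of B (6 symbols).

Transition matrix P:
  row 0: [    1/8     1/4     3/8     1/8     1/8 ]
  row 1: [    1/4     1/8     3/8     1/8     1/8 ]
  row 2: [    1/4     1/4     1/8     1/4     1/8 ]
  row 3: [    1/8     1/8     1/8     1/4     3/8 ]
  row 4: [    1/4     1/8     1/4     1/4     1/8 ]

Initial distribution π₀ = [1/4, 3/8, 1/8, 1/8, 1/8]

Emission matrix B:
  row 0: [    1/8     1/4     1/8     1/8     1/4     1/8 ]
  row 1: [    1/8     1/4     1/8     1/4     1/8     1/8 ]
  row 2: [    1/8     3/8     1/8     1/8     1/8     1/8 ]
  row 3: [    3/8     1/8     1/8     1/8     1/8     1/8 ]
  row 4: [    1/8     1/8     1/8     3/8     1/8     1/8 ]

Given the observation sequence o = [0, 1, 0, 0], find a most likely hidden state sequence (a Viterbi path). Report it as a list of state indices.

path = [1, 2, 3, 3]

t=0: δ = [3.125e-02, 4.688e-02, 1.562e-02, 4.688e-02, 1.562e-02]  (obs o_0=0)
t=1: δ = [2.930e-03, 1.953e-03, 6.592e-03, 1.465e-03, 2.197e-03]  ψ = [1, 0, 1, 3, 3]  (obs o_1=1)
t=2: δ = [2.060e-04, 2.060e-04, 1.373e-04, 6.180e-04, 1.030e-04]  ψ = [2, 2, 0, 2, 2]  (obs o_2=0)
t=3: δ = [9.656e-06, 9.656e-06, 9.656e-06, 5.794e-05, 2.897e-05]  ψ = [3, 3, 0, 3, 3]  (obs o_3=0)
backtrack: best end state = 3; path = [1, 2, 3, 3]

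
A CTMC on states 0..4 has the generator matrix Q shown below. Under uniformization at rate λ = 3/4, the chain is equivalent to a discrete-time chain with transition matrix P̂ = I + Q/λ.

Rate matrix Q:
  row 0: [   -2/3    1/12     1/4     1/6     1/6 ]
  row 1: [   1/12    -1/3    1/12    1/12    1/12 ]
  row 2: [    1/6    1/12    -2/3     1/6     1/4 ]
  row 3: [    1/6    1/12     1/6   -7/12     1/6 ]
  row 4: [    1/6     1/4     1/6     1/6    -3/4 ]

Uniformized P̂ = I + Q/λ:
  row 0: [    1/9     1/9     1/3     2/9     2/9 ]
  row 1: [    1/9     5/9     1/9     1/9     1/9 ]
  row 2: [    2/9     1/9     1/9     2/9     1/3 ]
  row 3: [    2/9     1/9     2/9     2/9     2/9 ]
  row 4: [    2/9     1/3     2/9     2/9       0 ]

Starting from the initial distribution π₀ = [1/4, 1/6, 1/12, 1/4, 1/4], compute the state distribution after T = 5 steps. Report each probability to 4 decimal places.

t=0: π = [0.2500, 0.1667, 0.0833, 0.2500, 0.2500]
t=1: π = [0.1759, 0.2407, 0.2222, 0.2037, 0.1574]
t=2: π = [0.1759, 0.2531, 0.1903, 0.1955, 0.1852]
t=3: π = [0.1746, 0.2647, 0.1925, 0.1941, 0.1741]
t=4: π = [0.1734, 0.2675, 0.1908, 0.1928, 0.1755]
t=5: π = [0.1732, 0.2690, 0.1906, 0.1925, 0.1747]

π = [0.1732, 0.2690, 0.1906, 0.1925, 0.1747]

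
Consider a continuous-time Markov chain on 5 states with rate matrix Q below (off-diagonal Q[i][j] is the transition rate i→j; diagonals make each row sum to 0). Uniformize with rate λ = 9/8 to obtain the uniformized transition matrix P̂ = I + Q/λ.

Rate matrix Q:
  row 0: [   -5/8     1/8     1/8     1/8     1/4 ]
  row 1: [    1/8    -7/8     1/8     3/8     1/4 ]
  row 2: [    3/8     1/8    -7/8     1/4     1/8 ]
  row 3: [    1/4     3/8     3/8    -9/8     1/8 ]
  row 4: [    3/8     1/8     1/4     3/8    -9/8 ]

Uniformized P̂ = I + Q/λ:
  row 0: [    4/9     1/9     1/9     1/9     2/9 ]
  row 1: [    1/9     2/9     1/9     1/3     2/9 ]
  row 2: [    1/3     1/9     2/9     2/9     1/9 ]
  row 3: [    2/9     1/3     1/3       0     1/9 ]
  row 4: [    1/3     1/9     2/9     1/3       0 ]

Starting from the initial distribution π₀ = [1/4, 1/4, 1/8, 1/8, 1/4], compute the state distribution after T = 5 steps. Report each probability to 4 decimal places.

π = [0.3094, 0.1706, 0.1891, 0.1829, 0.1481]

t=0: π = [0.2500, 0.2500, 0.1250, 0.1250, 0.2500]
t=1: π = [0.2917, 0.1667, 0.1806, 0.2222, 0.1389]
t=2: π = [0.3040, 0.1790, 0.1960, 0.1744, 0.1466]
t=3: π = [0.3080, 0.1698, 0.1879, 0.1859, 0.1485]
t=4: π = [0.3092, 0.1713, 0.1898, 0.1821, 0.1477]
t=5: π = [0.3094, 0.1706, 0.1891, 0.1829, 0.1481]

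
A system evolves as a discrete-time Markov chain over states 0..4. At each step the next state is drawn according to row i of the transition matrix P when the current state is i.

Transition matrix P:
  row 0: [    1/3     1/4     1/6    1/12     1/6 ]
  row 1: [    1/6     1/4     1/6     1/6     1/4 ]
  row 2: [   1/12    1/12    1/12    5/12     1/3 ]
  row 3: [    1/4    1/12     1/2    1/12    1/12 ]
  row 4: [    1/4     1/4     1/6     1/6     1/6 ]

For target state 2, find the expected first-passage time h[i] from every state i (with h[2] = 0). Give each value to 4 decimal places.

First-step conditioning: h[2] = 0; for i ≠ 2, h[i] = 1 + Σ_k P[i][k]·h[k].
  h[0] = 1 + 1/3·h[0] + 1/4·h[1] + 1/12·h[3] + 1/6·h[4]
  h[1] = 1 + 1/6·h[0] + 1/4·h[1] + 1/6·h[3] + 1/4·h[4]
  h[3] = 1 + 1/4·h[0] + 1/12·h[1] + 1/12·h[3] + 1/12·h[4]
  h[4] = 1 + 1/4·h[0] + 1/4·h[1] + 1/6·h[3] + 1/6·h[4]
Solving the 4×4 linear system over states ≠ 2 gives exactly h = [2649/545, 2571/545, 0, 357/109, 2577/545] (h[2] = 0 is the target).

h = [4.8606, 4.7174, 0.0000, 3.2752, 4.7284]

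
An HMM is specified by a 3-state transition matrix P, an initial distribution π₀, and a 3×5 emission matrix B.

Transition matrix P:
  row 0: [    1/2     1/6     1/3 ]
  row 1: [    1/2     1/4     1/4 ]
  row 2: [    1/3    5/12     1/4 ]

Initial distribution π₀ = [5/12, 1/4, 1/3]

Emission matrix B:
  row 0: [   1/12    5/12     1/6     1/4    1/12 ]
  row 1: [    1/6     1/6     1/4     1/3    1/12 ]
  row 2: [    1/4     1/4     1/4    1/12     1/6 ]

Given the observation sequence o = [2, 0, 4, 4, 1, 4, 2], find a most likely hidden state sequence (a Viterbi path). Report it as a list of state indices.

t=0: δ = [6.944e-02, 6.250e-02, 8.333e-02]  (obs o_0=2)
t=1: δ = [2.894e-03, 5.787e-03, 5.787e-03]  ψ = [0, 2, 0]  (obs o_1=0)
t=2: δ = [2.411e-04, 2.009e-04, 2.411e-04]  ψ = [1, 2, 1]  (obs o_2=4)
t=3: δ = [1.005e-05, 8.372e-06, 1.340e-05]  ψ = [0, 2, 0]  (obs o_3=4)
t=4: δ = [2.093e-06, 9.303e-07, 8.372e-07]  ψ = [0, 2, 0]  (obs o_4=1)
t=5: δ = [8.721e-08, 2.907e-08, 1.163e-07]  ψ = [0, 0, 0]  (obs o_5=4)
t=6: δ = [7.268e-09, 1.211e-08, 7.268e-09]  ψ = [0, 2, 0]  (obs o_6=2)
backtrack: best end state = 1; path = [2, 1, 0, 0, 0, 2, 1]

path = [2, 1, 0, 0, 0, 2, 1]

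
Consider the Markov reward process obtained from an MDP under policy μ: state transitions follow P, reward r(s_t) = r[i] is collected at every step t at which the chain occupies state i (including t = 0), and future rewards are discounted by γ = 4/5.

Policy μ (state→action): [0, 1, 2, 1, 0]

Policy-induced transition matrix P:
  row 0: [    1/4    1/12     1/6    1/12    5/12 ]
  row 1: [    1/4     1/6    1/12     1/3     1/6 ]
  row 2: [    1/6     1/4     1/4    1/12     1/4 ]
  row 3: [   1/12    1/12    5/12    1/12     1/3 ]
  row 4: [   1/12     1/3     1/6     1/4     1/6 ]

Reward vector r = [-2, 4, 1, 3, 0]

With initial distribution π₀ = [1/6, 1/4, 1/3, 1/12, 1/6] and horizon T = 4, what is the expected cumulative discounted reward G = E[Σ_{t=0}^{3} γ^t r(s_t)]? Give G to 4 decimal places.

G = 3.5586

t=0: π = [0.1667, 0.2500, 0.3333, 0.0833, 0.1667], E[r] = 1.2500, γ^t·E[r] = 1.250000, running G = 1.250000
t=1: π = [0.1806, 0.2014, 0.1944, 0.1736, 0.2500], E[r] = 1.1597, γ^t·E[r] = 0.927778, running G = 2.177778
t=2: π = [0.1632, 0.1950, 0.2095, 0.1753, 0.2569], E[r] = 1.1892, γ^t·E[r] = 0.761111, running G = 2.938889
t=3: π = [0.1605, 0.1987, 0.2117, 0.1749, 0.2541], E[r] = 1.2104, γ^t·E[r] = 0.619728, running G = 3.558617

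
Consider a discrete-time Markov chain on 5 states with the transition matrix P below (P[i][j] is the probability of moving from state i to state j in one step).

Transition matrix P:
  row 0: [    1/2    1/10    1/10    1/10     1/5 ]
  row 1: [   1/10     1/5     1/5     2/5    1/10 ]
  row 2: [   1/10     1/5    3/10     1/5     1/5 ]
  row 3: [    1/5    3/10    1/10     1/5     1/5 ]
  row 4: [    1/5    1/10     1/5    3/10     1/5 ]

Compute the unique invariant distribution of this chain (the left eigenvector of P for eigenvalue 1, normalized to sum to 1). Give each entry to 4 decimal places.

Balance equations π_j = Σ_i π_i·P[i][j]:
  π_0 = 1/2·π_0 + 1/10·π_1 + 1/10·π_2 + 1/5·π_3 + 1/5·π_4
  π_1 = 1/10·π_0 + 1/5·π_1 + 1/5·π_2 + 3/10·π_3 + 1/10·π_4
  π_2 = 1/10·π_0 + 1/5·π_1 + 3/10·π_2 + 1/10·π_3 + 1/5·π_4
  π_3 = 1/10·π_0 + 2/5·π_1 + 1/5·π_2 + 1/5·π_3 + 3/10·π_4
  normalize: π_0 + π_1 + π_2 + π_3 + π_4 = 1
Solving the linear system gives exactly π = [1397/5933, 1076/5933, 1011/5933, 1370/5933, 1079/5933].

π = [0.2355, 0.1814, 0.1704, 0.2309, 0.1819]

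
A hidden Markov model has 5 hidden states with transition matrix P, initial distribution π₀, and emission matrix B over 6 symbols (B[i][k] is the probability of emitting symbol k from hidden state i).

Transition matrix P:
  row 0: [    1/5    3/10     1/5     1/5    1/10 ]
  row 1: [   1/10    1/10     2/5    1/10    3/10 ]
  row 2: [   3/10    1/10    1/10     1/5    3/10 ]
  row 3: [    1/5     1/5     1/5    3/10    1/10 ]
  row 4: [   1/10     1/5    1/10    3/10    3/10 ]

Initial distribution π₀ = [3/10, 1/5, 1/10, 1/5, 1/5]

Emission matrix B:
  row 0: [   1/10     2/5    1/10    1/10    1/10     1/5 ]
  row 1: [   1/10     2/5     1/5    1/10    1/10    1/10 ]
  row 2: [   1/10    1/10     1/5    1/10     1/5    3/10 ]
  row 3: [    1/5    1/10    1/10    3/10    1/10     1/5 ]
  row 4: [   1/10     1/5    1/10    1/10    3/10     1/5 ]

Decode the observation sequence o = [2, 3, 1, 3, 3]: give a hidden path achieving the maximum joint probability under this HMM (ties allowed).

path = [1, 2, 0, 3, 3]

t=0: δ = [3.000e-02, 4.000e-02, 2.000e-02, 2.000e-02, 2.000e-02]  (obs o_0=2)
t=1: δ = [6.000e-04, 9.000e-04, 1.600e-03, 1.800e-03, 1.200e-03]  ψ = [0, 0, 1, 0, 1]  (obs o_1=3)
t=2: δ = [1.920e-04, 1.440e-04, 3.600e-05, 5.400e-05, 9.600e-05]  ψ = [2, 3, 1, 3, 2]  (obs o_2=1)
t=3: δ = [3.840e-06, 5.760e-06, 5.760e-06, 1.152e-05, 4.320e-06]  ψ = [0, 0, 1, 0, 1]  (obs o_3=3)
t=4: δ = [2.304e-07, 2.304e-07, 2.304e-07, 1.037e-06, 1.728e-07]  ψ = [3, 3, 1, 3, 1]  (obs o_4=3)
backtrack: best end state = 3; path = [1, 2, 0, 3, 3]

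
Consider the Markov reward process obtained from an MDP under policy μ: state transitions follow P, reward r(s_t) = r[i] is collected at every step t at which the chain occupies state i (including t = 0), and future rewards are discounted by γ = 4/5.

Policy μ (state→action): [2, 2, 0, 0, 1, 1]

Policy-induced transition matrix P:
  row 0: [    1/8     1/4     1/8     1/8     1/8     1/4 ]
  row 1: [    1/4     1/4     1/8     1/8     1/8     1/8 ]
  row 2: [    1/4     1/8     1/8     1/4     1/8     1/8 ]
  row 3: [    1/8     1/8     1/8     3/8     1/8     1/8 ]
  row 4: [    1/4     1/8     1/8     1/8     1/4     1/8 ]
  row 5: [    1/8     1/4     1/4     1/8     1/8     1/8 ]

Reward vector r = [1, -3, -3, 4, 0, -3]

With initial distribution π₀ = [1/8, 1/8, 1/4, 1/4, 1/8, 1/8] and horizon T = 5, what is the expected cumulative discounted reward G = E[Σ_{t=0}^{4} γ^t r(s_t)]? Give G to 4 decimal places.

G = -1.3644

t=0: π = [0.1250, 0.1250, 0.2500, 0.2500, 0.1250, 0.1250], E[r] = -0.3750, γ^t·E[r] = -0.375000, running G = -0.375000
t=1: π = [0.1875, 0.1719, 0.1406, 0.2188, 0.1406, 0.1406], E[r] = -0.2969, γ^t·E[r] = -0.237500, running G = -0.612500
t=2: π = [0.1816, 0.1875, 0.1426, 0.1973, 0.1426, 0.1484], E[r] = -0.4648, γ^t·E[r] = -0.297500, running G = -0.910000
t=3: π = [0.1841, 0.1897, 0.1436, 0.1921, 0.1428, 0.1477], E[r] = -0.4902, γ^t·E[r] = -0.251000, running G = -1.161000
t=4: π = [0.1845, 0.1902, 0.1435, 0.1910, 0.1429, 0.1480], E[r] = -0.4966, γ^t·E[r] = -0.203388, running G = -1.364388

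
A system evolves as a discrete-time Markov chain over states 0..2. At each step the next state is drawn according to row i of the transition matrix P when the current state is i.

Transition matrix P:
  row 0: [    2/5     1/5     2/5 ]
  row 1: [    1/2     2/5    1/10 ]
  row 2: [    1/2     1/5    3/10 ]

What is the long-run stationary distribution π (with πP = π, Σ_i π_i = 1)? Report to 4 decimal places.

π = [0.4545, 0.2500, 0.2955]

Balance equations π_j = Σ_i π_i·P[i][j]:
  π_0 = 2/5·π_0 + 1/2·π_1 + 1/2·π_2
  π_1 = 1/5·π_0 + 2/5·π_1 + 1/5·π_2
  normalize: π_0 + π_1 + π_2 = 1
Solving the linear system gives exactly π = [5/11, 1/4, 13/44].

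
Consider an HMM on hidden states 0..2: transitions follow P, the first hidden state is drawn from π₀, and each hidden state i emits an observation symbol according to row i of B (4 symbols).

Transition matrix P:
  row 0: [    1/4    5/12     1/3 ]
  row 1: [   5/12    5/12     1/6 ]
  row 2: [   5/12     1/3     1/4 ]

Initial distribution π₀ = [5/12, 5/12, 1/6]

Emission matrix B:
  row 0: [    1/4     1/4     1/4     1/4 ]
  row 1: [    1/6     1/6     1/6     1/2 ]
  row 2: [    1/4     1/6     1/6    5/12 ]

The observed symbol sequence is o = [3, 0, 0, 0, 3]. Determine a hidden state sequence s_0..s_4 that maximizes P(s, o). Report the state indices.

t=0: δ = [1.042e-01, 2.083e-01, 6.944e-02]  (obs o_0=3)
t=1: δ = [2.170e-02, 1.447e-02, 8.681e-03]  ψ = [1, 1, 0]  (obs o_1=0)
t=2: δ = [1.507e-03, 1.507e-03, 1.808e-03]  ψ = [1, 0, 0]  (obs o_2=0)
t=3: δ = [1.884e-04, 1.047e-04, 1.256e-04]  ψ = [2, 0, 0]  (obs o_3=0)
t=4: δ = [1.308e-05, 3.925e-05, 2.616e-05]  ψ = [2, 0, 0]  (obs o_4=3)
backtrack: best end state = 1; path = [1, 0, 2, 0, 1]

path = [1, 0, 2, 0, 1]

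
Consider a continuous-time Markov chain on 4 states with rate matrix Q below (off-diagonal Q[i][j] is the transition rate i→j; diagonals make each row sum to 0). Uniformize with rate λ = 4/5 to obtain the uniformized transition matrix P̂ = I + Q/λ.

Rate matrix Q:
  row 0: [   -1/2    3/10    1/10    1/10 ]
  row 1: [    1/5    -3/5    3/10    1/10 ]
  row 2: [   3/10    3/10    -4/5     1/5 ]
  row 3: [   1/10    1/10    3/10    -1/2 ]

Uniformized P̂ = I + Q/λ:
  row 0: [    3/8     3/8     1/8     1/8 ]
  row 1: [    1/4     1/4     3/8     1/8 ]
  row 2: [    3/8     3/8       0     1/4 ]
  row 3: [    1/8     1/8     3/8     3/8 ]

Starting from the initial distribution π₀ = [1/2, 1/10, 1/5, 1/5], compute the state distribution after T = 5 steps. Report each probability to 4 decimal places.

t=0: π = [0.5000, 0.1000, 0.2000, 0.2000]
t=1: π = [0.3125, 0.3125, 0.1750, 0.2000]
t=2: π = [0.2859, 0.2859, 0.2313, 0.1969]
t=3: π = [0.2900, 0.2900, 0.2168, 0.2031]
t=4: π = [0.2880, 0.2880, 0.2212, 0.2029]
t=5: π = [0.2883, 0.2883, 0.2201, 0.2034]

π = [0.2883, 0.2883, 0.2201, 0.2034]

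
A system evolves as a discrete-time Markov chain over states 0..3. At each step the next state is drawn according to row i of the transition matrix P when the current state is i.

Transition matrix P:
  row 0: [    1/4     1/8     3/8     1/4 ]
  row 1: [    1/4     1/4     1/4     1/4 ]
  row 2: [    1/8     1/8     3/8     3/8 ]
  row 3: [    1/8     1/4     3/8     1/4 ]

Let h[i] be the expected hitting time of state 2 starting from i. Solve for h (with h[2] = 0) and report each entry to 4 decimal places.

First-step conditioning: h[2] = 0; for i ≠ 2, h[i] = 1 + Σ_k P[i][k]·h[k].
  h[0] = 1 + 1/4·h[0] + 1/8·h[1] + 1/4·h[3]
  h[1] = 1 + 1/4·h[0] + 1/4·h[1] + 1/4·h[3]
  h[3] = 1 + 1/8·h[0] + 1/4·h[1] + 1/4·h[3]
Solving the 3×3 linear system over states ≠ 2 gives exactly h = [224/79, 256/79, 0, 228/79] (h[2] = 0 is the target).

h = [2.8354, 3.2405, 0.0000, 2.8861]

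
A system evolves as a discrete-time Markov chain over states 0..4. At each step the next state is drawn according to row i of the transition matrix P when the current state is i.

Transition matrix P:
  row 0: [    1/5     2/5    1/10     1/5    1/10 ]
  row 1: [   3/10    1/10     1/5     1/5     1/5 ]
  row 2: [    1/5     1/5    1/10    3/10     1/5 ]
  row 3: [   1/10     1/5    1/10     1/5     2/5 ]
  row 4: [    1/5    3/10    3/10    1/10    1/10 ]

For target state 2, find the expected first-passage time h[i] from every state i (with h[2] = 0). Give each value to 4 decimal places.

h = [6.1423, 5.5814, 0.0000, 5.9097, 4.9932]

First-step conditioning: h[2] = 0; for i ≠ 2, h[i] = 1 + Σ_k P[i][k]·h[k].
  h[0] = 1 + 1/5·h[0] + 2/5·h[1] + 1/5·h[3] + 1/10·h[4]
  h[1] = 1 + 3/10·h[0] + 1/10·h[1] + 1/5·h[3] + 1/5·h[4]
  h[3] = 1 + 1/10·h[0] + 1/5·h[1] + 1/5·h[3] + 2/5·h[4]
  h[4] = 1 + 1/5·h[0] + 3/10·h[1] + 1/10·h[3] + 1/10·h[4]
Solving the 4×4 linear system over states ≠ 2 gives exactly h = [4490/731, 240/43, 0, 4320/731, 3650/731] (h[2] = 0 is the target).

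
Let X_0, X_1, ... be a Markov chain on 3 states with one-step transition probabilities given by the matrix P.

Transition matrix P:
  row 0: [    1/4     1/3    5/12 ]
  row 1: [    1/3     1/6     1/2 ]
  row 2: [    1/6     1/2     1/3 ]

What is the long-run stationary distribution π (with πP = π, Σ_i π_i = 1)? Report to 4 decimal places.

Balance equations π_j = Σ_i π_i·P[i][j]:
  π_0 = 1/4·π_0 + 1/3·π_1 + 1/6·π_2
  π_1 = 1/3·π_0 + 1/6·π_1 + 1/2·π_2
  normalize: π_0 + π_1 + π_2 = 1
Solving the linear system gives exactly π = [11/45, 31/90, 37/90].

π = [0.2444, 0.3444, 0.4111]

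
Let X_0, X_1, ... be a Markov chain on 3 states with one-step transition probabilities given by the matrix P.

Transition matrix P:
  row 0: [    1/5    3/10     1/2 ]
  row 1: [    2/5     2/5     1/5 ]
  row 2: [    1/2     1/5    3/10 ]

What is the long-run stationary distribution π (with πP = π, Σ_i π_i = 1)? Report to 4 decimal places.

Balance equations π_j = Σ_i π_i·P[i][j]:
  π_0 = 1/5·π_0 + 2/5·π_1 + 1/2·π_2
  π_1 = 3/10·π_0 + 2/5·π_1 + 1/5·π_2
  normalize: π_0 + π_1 + π_2 = 1
Solving the linear system gives exactly π = [38/105, 31/105, 12/35].

π = [0.3619, 0.2952, 0.3429]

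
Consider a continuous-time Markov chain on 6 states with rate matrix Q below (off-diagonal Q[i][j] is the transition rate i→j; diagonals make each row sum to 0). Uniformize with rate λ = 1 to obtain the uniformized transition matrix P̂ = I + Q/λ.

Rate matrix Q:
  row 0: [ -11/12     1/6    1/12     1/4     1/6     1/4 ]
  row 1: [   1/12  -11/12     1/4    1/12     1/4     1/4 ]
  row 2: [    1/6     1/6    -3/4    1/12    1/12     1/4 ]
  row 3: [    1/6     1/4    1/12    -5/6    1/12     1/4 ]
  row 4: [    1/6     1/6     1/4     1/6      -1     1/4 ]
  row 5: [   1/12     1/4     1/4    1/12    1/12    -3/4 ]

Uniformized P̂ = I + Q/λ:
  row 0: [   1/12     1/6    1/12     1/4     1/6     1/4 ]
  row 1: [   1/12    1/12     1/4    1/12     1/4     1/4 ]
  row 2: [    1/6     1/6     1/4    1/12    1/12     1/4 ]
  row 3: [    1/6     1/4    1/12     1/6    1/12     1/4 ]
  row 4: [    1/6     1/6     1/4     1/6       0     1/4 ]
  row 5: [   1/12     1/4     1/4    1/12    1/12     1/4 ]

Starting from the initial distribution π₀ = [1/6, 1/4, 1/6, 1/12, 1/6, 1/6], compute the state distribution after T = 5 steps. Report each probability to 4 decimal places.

π = [0.1206, 0.1826, 0.2094, 0.1232, 0.1143, 0.2500]

t=0: π = [0.1667, 0.2500, 0.1667, 0.0833, 0.1667, 0.1667]
t=1: π = [0.1181, 0.1667, 0.2083, 0.1319, 0.1250, 0.2500]
t=2: π = [0.1221, 0.1846, 0.2083, 0.1244, 0.1105, 0.2500]
t=3: π = [0.1203, 0.1825, 0.2089, 0.1233, 0.1151, 0.2500]
t=4: π = [0.1206, 0.1826, 0.2094, 0.1232, 0.1142, 0.2500]
t=5: π = [0.1206, 0.1826, 0.2094, 0.1232, 0.1143, 0.2500]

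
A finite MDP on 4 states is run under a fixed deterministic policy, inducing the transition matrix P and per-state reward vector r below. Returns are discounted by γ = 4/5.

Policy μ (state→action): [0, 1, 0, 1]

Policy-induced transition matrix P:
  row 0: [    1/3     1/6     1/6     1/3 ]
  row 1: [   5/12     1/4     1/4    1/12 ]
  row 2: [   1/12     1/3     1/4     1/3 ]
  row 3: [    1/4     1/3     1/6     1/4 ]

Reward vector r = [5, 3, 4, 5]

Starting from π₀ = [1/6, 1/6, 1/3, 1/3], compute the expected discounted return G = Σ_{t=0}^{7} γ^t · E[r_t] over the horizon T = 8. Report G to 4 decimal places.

t=0: π = [0.1667, 0.1667, 0.3333, 0.3333], E[r] = 4.3333, γ^t·E[r] = 4.333333, running G = 4.333333
t=1: π = [0.2361, 0.2917, 0.2083, 0.2639], E[r] = 4.2083, γ^t·E[r] = 3.366667, running G = 7.700000
t=2: π = [0.2836, 0.2697, 0.2083, 0.2384], E[r] = 4.2523, γ^t·E[r] = 2.721481, running G = 10.421481
t=3: π = [0.2839, 0.2636, 0.2065, 0.2460], E[r] = 4.2663, γ^t·E[r] = 2.184346, running G = 12.605827
t=4: π = [0.2832, 0.2641, 0.2058, 0.2469], E[r] = 4.2660, γ^t·E[r] = 1.747371, running G = 14.353198
t=5: π = [0.2833, 0.2641, 0.2058, 0.2467], E[r] = 4.2659, γ^t·E[r] = 1.397853, running G = 15.751051
t=6: π = [0.2833, 0.2641, 0.2058, 0.2467], E[r] = 4.2660, γ^t·E[r] = 1.118296, running G = 16.869347
t=7: π = [0.2833, 0.2641, 0.2058, 0.2467], E[r] = 4.2660, γ^t·E[r] = 0.894638, running G = 17.763985

G = 17.7640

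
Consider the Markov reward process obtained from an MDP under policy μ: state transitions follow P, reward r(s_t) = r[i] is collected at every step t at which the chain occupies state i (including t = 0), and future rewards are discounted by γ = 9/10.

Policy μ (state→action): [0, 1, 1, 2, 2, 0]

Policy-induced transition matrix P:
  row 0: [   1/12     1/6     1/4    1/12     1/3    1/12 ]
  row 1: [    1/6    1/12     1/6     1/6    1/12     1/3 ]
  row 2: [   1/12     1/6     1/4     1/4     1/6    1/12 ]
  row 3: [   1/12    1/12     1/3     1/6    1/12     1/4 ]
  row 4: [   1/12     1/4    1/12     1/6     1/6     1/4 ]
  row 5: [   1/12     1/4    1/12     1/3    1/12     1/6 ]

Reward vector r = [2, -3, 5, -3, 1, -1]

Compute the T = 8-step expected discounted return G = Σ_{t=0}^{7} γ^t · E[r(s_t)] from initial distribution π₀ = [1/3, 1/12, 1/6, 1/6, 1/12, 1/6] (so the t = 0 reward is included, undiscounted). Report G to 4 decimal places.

G = 0.8912

t=0: π = [0.3333, 0.0833, 0.1667, 0.1667, 0.0833, 0.1667], E[r] = 0.6667, γ^t·E[r] = 0.666667, running G = 0.666667
t=1: π = [0.0903, 0.1667, 0.2153, 0.1806, 0.1875, 0.1597], E[r] = 0.2431, γ^t·E[r] = 0.218750, running G = 0.885417
t=2: π = [0.0972, 0.1667, 0.1933, 0.2037, 0.1395, 0.1997], E[r] = -0.0104, γ^t·E[r] = -0.008438, running G = 0.876979
t=3: π = [0.0972, 0.1641, 0.1966, 0.2079, 0.1354, 0.1988], E[r] = -0.0022, γ^t·E[r] = -0.001617, running G = 0.875362
t=4: π = [0.0970, 0.1635, 0.1980, 0.2081, 0.1353, 0.1981], E[r] = 0.0062, γ^t·E[r] = 0.004039, running G = 0.879401
t=5: π = [0.0970, 0.1635, 0.1981, 0.2081, 0.1354, 0.1980], E[r] = 0.0073, γ^t·E[r] = 0.004287, running G = 0.883688
t=6: π = [0.0970, 0.1635, 0.1982, 0.2081, 0.1354, 0.1979], E[r] = 0.0075, γ^t·E[r] = 0.003966, running G = 0.887654
t=7: π = [0.0970, 0.1635, 0.1982, 0.2081, 0.1354, 0.1979], E[r] = 0.0075, γ^t·E[r] = 0.003569, running G = 0.891223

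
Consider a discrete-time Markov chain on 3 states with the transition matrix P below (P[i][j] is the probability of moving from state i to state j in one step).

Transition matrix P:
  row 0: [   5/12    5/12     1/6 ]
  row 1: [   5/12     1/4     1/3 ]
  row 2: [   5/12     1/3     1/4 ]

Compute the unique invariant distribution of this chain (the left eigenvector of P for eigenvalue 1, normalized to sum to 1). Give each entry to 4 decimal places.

π = [0.4167, 0.3397, 0.2436]

Balance equations π_j = Σ_i π_i·P[i][j]:
  π_0 = 5/12·π_0 + 5/12·π_1 + 5/12·π_2
  π_1 = 5/12·π_0 + 1/4·π_1 + 1/3·π_2
  normalize: π_0 + π_1 + π_2 = 1
Solving the linear system gives exactly π = [5/12, 53/156, 19/78].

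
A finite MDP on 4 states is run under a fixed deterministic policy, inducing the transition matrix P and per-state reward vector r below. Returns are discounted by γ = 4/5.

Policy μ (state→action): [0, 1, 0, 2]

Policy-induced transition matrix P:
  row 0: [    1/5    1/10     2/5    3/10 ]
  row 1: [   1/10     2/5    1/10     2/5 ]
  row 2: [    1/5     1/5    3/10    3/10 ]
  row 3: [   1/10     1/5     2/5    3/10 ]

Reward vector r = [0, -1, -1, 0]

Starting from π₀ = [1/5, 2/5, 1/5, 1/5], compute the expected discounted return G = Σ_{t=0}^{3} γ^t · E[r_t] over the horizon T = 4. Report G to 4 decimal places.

G = -1.6305

t=0: π = [0.2000, 0.4000, 0.2000, 0.2000], E[r] = -0.6000, γ^t·E[r] = -0.600000, running G = -0.600000
t=1: π = [0.1400, 0.2600, 0.2600, 0.3400], E[r] = -0.5200, γ^t·E[r] = -0.416000, running G = -1.016000
t=2: π = [0.1400, 0.2380, 0.2960, 0.3260], E[r] = -0.5340, γ^t·E[r] = -0.341760, running G = -1.357760
t=3: π = [0.1436, 0.2336, 0.2990, 0.3238], E[r] = -0.5326, γ^t·E[r] = -0.272691, running G = -1.630451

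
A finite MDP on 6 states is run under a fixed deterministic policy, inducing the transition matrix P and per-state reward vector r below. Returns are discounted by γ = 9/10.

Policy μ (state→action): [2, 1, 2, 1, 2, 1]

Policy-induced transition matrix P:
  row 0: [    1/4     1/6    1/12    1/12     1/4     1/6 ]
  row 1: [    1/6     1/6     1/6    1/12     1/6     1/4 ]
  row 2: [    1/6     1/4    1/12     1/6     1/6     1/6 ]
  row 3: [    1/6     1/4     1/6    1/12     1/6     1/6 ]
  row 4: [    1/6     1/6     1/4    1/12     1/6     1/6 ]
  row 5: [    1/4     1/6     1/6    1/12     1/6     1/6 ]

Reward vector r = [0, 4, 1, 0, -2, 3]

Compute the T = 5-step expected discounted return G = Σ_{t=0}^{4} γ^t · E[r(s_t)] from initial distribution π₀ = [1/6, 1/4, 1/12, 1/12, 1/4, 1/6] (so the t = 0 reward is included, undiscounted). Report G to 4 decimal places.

G = 4.4419

t=0: π = [0.1667, 0.2500, 0.0833, 0.0833, 0.2500, 0.1667], E[r] = 1.0833, γ^t·E[r] = 1.083333, running G = 1.083333
t=1: π = [0.1944, 0.1806, 0.1667, 0.0903, 0.1806, 0.1875], E[r] = 1.0903, γ^t·E[r] = 0.981250, running G = 2.064583
t=2: π = [0.1985, 0.1881, 0.1516, 0.0972, 0.1829, 0.1817], E[r] = 1.0833, γ^t·E[r] = 0.877500, running G = 2.942083
t=3: π = [0.1984, 0.1874, 0.1527, 0.0960, 0.1832, 0.1823], E[r] = 1.0829, γ^t·E[r] = 0.789469, running G = 3.731552
t=4: π = [0.1984, 0.1874, 0.1527, 0.0961, 0.1832, 0.1823], E[r] = 1.0827, γ^t·E[r] = 0.710361, running G = 4.441913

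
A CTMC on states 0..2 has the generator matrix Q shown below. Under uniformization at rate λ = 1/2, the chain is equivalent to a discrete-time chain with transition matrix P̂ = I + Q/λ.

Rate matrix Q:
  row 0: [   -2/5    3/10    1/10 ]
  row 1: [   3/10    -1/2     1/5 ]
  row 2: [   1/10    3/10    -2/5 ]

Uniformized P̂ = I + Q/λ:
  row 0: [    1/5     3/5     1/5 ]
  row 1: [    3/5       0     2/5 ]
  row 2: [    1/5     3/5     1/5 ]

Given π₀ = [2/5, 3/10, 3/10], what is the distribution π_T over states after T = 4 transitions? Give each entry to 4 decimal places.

π = [0.3565, 0.3653, 0.2782]

t=0: π = [0.4000, 0.3000, 0.3000]
t=1: π = [0.3200, 0.4200, 0.2600]
t=2: π = [0.3680, 0.3480, 0.2840]
t=3: π = [0.3392, 0.3912, 0.2696]
t=4: π = [0.3565, 0.3653, 0.2782]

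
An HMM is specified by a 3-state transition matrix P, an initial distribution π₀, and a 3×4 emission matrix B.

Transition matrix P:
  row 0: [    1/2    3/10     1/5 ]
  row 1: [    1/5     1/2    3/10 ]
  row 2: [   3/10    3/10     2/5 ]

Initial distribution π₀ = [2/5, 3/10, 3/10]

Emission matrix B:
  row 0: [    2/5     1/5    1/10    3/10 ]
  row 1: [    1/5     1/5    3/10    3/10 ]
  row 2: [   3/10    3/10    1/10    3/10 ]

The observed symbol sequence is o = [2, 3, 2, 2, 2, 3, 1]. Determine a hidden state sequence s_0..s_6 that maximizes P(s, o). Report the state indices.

path = [1, 1, 1, 1, 1, 1, 1]

t=0: δ = [4.000e-02, 9.000e-02, 3.000e-02]  (obs o_0=2)
t=1: δ = [6.000e-03, 1.350e-02, 8.100e-03]  ψ = [0, 1, 1]  (obs o_1=3)
t=2: δ = [3.000e-04, 2.025e-03, 4.050e-04]  ψ = [0, 1, 1]  (obs o_2=2)
t=3: δ = [4.050e-05, 3.037e-04, 6.075e-05]  ψ = [1, 1, 1]  (obs o_3=2)
t=4: δ = [6.075e-06, 4.556e-05, 9.112e-06]  ψ = [1, 1, 1]  (obs o_4=2)
t=5: δ = [2.734e-06, 6.834e-06, 4.101e-06]  ψ = [1, 1, 1]  (obs o_5=3)
t=6: δ = [2.734e-07, 6.834e-07, 6.151e-07]  ψ = [0, 1, 1]  (obs o_6=1)
backtrack: best end state = 1; path = [1, 1, 1, 1, 1, 1, 1]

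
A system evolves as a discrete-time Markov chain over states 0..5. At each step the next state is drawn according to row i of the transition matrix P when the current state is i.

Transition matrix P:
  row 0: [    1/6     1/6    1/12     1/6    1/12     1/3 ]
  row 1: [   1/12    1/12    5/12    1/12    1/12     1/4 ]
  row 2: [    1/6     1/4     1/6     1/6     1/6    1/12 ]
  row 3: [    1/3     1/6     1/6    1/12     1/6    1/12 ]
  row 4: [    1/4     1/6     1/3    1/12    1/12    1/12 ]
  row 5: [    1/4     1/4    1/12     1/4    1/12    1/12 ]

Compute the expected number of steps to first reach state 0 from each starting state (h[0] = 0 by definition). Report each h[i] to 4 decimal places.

First-step conditioning: h[0] = 0; for i ≠ 0, h[i] = 1 + Σ_k P[i][k]·h[k].
  h[1] = 1 + 1/12·h[1] + 5/12·h[2] + 1/12·h[3] + 1/12·h[4] + 1/4·h[5]
  h[2] = 1 + 1/4·h[1] + 1/6·h[2] + 1/6·h[3] + 1/6·h[4] + 1/12·h[5]
  h[3] = 1 + 1/6·h[1] + 1/6·h[2] + 1/12·h[3] + 1/6·h[4] + 1/12·h[5]
  h[4] = 1 + 1/6·h[1] + 1/3·h[2] + 1/12·h[3] + 1/12·h[4] + 1/12·h[5]
  h[5] = 1 + 1/4·h[1] + 1/12·h[2] + 1/4·h[3] + 1/12·h[4] + 1/12·h[5]
Solving the 5×5 linear system over states ≠ 0 gives exactly h = [0, 181188/32675, 168564/32675, 28332/6535, 156696/32675, 153264/32675] (h[0] = 0 is the target).

h = [0.0000, 5.5452, 5.1588, 4.3354, 4.7956, 4.6906]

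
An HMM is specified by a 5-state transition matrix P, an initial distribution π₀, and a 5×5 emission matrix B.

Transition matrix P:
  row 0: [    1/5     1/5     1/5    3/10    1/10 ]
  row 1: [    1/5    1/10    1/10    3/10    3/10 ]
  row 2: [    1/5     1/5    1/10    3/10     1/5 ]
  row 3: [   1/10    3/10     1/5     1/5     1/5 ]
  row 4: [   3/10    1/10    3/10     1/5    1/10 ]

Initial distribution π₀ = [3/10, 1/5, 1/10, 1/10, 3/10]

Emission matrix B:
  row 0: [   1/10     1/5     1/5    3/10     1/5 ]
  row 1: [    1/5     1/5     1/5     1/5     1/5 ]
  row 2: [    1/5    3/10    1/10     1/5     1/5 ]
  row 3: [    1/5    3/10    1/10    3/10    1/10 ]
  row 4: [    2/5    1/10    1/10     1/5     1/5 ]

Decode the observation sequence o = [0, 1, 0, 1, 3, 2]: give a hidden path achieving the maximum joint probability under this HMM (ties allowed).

path = [4, 2, 4, 2, 3, 1]

t=0: δ = [3.000e-02, 4.000e-02, 2.000e-02, 2.000e-02, 1.200e-01]  (obs o_0=0)
t=1: δ = [7.200e-03, 2.400e-03, 1.080e-02, 7.200e-03, 1.200e-03]  ψ = [4, 4, 4, 4, 1]  (obs o_1=1)
t=2: δ = [2.160e-04, 4.320e-04, 2.880e-04, 6.480e-04, 8.640e-04]  ψ = [2, 2, 0, 2, 2]  (obs o_2=0)
t=3: δ = [5.184e-05, 3.888e-05, 7.776e-05, 5.184e-05, 1.296e-05]  ψ = [4, 3, 4, 4, 1]  (obs o_3=1)
t=4: δ = [4.666e-06, 3.110e-06, 2.074e-06, 6.998e-06, 3.110e-06]  ψ = [2, 2, 0, 2, 2]  (obs o_4=3)
t=5: δ = [1.866e-07, 4.199e-07, 1.400e-07, 1.400e-07, 1.400e-07]  ψ = [0, 3, 3, 0, 3]  (obs o_5=2)
backtrack: best end state = 1; path = [4, 2, 4, 2, 3, 1]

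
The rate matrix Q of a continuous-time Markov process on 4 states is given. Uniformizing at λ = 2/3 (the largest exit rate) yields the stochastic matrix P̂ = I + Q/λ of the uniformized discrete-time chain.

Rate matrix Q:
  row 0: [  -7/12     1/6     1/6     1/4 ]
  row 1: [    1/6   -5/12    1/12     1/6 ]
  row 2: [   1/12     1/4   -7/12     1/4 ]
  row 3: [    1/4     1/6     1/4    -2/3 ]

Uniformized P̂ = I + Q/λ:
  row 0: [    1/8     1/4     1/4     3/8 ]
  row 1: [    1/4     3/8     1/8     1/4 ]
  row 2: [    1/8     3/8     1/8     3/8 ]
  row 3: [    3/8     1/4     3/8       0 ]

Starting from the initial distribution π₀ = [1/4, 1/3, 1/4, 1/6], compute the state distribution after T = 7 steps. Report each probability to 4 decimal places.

t=0: π = [0.2500, 0.3333, 0.2500, 0.1667]
t=1: π = [0.2083, 0.3229, 0.1979, 0.2708]
t=2: π = [0.2331, 0.3151, 0.2188, 0.2331]
t=3: π = [0.2227, 0.3167, 0.2124, 0.2482]
t=4: π = [0.2266, 0.3161, 0.2149, 0.2423]
t=5: π = [0.2251, 0.3164, 0.2139, 0.2446]
t=6: π = [0.2257, 0.3163, 0.2143, 0.2437]
t=7: π = [0.2255, 0.3163, 0.2141, 0.2441]

π = [0.2255, 0.3163, 0.2141, 0.2441]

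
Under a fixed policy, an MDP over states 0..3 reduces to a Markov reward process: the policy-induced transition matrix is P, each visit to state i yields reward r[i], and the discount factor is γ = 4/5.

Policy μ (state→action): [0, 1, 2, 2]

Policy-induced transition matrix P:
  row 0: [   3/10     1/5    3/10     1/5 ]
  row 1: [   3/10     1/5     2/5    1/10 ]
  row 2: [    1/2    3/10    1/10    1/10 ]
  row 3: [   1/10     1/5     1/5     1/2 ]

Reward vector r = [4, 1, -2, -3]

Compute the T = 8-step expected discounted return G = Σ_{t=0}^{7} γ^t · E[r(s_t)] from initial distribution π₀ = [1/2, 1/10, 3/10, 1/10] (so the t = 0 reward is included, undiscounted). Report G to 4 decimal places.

G = 2.3615

t=0: π = [0.5000, 0.1000, 0.3000, 0.1000], E[r] = 1.2000, γ^t·E[r] = 1.200000, running G = 1.200000
t=1: π = [0.3400, 0.2300, 0.2400, 0.1900], E[r] = 0.5400, γ^t·E[r] = 0.432000, running G = 1.632000
t=2: π = [0.3100, 0.2240, 0.2560, 0.2100], E[r] = 0.3220, γ^t·E[r] = 0.206080, running G = 1.838080
t=3: π = [0.3092, 0.2256, 0.2502, 0.2150], E[r] = 0.3170, γ^t·E[r] = 0.162304, running G = 2.000384
t=4: π = [0.3070, 0.2250, 0.2510, 0.2169], E[r] = 0.3004, γ^t·E[r] = 0.123036, running G = 2.123420
t=5: π = [0.3068, 0.2251, 0.2506, 0.2175], E[r] = 0.2988, γ^t·E[r] = 0.097896, running G = 2.221315
t=6: π = [0.3066, 0.2251, 0.2506, 0.2177], E[r] = 0.2973, γ^t·E[r] = 0.077928, running G = 2.299243
t=7: π = [0.3066, 0.2251, 0.2506, 0.2177], E[r] = 0.2970, γ^t·E[r] = 0.062291, running G = 2.361534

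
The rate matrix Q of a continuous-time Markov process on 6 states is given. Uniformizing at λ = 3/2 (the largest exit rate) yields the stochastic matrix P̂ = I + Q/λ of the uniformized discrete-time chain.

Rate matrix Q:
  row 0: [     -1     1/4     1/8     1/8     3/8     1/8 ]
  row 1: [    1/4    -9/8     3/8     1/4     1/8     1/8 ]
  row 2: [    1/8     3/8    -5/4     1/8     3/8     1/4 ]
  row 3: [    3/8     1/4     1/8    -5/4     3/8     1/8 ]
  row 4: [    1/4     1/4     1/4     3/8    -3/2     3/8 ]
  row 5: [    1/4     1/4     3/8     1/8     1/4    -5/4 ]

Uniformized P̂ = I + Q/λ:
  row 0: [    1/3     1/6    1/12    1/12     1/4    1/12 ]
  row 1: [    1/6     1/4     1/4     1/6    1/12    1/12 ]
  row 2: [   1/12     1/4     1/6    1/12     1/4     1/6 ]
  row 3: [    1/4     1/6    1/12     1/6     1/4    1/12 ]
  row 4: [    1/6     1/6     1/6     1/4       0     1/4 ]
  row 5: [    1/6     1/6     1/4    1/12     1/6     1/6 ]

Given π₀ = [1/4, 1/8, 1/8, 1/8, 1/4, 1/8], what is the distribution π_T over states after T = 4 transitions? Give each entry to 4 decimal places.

π = [0.1974, 0.1969, 0.1663, 0.1387, 0.1648, 0.1359]

t=0: π = [0.2500, 0.1250, 0.1250, 0.1250, 0.2500, 0.1250]
t=1: π = [0.2083, 0.1875, 0.1563, 0.1458, 0.1563, 0.1458]
t=2: π = [0.2005, 0.1953, 0.1649, 0.1372, 0.1675, 0.1345]
t=3: π = [0.1978, 0.1967, 0.1660, 0.1390, 0.1644, 0.1362]
t=4: π = [0.1974, 0.1969, 0.1663, 0.1387, 0.1648, 0.1359]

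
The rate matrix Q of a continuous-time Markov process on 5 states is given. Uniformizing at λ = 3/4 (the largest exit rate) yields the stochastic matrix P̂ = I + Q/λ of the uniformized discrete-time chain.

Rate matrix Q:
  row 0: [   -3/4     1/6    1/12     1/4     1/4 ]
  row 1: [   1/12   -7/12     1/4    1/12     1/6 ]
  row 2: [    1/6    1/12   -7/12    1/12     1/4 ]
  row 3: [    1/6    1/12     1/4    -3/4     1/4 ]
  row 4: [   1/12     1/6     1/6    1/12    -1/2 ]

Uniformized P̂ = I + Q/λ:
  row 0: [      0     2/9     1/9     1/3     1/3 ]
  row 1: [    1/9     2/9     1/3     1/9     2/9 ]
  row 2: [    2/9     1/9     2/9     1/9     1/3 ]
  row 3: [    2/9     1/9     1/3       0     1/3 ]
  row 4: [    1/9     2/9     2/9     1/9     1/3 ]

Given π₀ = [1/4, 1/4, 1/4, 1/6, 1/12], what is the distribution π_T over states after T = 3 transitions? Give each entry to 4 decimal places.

π = [0.1364, 0.1814, 0.2403, 0.1285, 0.3134]

t=0: π = [0.2500, 0.2500, 0.2500, 0.1667, 0.0833]
t=1: π = [0.1296, 0.1759, 0.2407, 0.1481, 0.3056]
t=2: π = [0.1399, 0.1790, 0.2438, 0.1235, 0.3138]
t=3: π = [0.1364, 0.1814, 0.2403, 0.1285, 0.3134]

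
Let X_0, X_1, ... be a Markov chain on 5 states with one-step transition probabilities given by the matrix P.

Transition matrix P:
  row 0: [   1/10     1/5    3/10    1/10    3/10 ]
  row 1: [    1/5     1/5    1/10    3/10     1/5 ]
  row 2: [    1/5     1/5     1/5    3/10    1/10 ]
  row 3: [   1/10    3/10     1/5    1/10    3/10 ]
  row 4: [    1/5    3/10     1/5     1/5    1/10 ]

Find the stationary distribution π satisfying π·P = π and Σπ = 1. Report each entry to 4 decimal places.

π = [0.1631, 0.2404, 0.1923, 0.2063, 0.1979]

Balance equations π_j = Σ_i π_i·P[i][j]:
  π_0 = 1/10·π_0 + 1/5·π_1 + 1/5·π_2 + 1/10·π_3 + 1/5·π_4
  π_1 = 1/5·π_0 + 1/5·π_1 + 1/5·π_2 + 3/10·π_3 + 3/10·π_4
  π_2 = 3/10·π_0 + 1/10·π_1 + 1/5·π_2 + 1/5·π_3 + 1/5·π_4
  π_3 = 1/10·π_0 + 3/10·π_1 + 3/10·π_2 + 1/10·π_3 + 1/5·π_4
  normalize: π_0 + π_1 + π_2 + π_3 + π_4 = 1
Solving the linear system gives exactly π = [2133/13081, 3145/13081, 2515/13081, 2699/13081, 2589/13081].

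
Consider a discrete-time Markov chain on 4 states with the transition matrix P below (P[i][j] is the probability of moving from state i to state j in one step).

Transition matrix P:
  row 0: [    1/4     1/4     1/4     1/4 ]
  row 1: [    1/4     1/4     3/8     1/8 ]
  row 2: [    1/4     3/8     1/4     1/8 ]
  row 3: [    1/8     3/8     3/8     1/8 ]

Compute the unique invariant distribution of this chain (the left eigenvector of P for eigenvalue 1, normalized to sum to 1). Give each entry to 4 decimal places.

Balance equations π_j = Σ_i π_i·P[i][j]:
  π_0 = 1/4·π_0 + 1/4·π_1 + 1/4·π_2 + 1/8·π_3
  π_1 = 1/4·π_0 + 1/4·π_1 + 3/8·π_2 + 3/8·π_3
  π_2 = 1/4·π_0 + 3/8·π_1 + 1/4·π_2 + 3/8·π_3
  normalize: π_0 + π_1 + π_2 + π_3 = 1
Solving the linear system gives exactly π = [3/13, 4/13, 4/13, 2/13].

π = [0.2308, 0.3077, 0.3077, 0.1538]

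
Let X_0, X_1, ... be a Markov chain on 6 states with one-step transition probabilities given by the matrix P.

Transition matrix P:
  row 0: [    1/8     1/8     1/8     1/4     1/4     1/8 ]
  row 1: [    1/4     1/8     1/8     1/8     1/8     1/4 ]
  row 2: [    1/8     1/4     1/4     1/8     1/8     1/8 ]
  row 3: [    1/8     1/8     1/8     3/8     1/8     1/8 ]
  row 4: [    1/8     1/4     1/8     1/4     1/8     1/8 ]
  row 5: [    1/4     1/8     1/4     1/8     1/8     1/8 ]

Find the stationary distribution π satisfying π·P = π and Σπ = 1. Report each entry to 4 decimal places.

Balance equations π_j = Σ_i π_i·P[i][j]:
  π_0 = 1/8·π_0 + 1/4·π_1 + 1/8·π_2 + 1/8·π_3 + 1/8·π_4 + 1/4·π_5
  π_1 = 1/8·π_0 + 1/8·π_1 + 1/4·π_2 + 1/8·π_3 + 1/4·π_4 + 1/8·π_5
  π_2 = 1/8·π_0 + 1/8·π_1 + 1/4·π_2 + 1/8·π_3 + 1/8·π_4 + 1/4·π_5
  π_3 = 1/4·π_0 + 1/8·π_1 + 1/8·π_2 + 3/8·π_3 + 1/4·π_4 + 1/8·π_5
  π_4 = 1/4·π_0 + 1/8·π_1 + 1/8·π_2 + 1/8·π_3 + 1/8·π_4 + 1/8·π_5
  normalize: π_0 + π_1 + π_2 + π_3 + π_4 + π_5 = 1
Solving the linear system gives exactly π = [9/55, 9/55, 9/55, 12/55, 8/55, 8/55].

π = [0.1636, 0.1636, 0.1636, 0.2182, 0.1455, 0.1455]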